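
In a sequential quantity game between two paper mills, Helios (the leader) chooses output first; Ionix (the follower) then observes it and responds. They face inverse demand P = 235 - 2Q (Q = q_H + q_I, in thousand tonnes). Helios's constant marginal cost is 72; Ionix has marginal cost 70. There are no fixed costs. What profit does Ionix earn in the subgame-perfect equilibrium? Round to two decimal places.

892.53

Solve by backward induction. Given q_H, the follower Ionix maximises π_I = (235 - 2q_H - 2q_I)q_I - 70q_I.
Follower FOC: 165 - 2q_H - 4q_I = 0, so q_I(q_H) = (165 - 2q_H)/4.
The leader anticipates this reaction. Substituting into P = 235 - 2Q gives P = 305/2 - q_H, so π_H = (305/2 - q_H)q_H - 72q_H.
Leader FOC: 161/2 - 2q_H = 0, so q_H = 161/4.
Then q_I = (165 - 2·(161/4))/4 = 169/8.
Price P = 235 - 2·(491/8) = 449/4.
Ionix's profit: (449/4 - 70)·(169/8) = 892.5313.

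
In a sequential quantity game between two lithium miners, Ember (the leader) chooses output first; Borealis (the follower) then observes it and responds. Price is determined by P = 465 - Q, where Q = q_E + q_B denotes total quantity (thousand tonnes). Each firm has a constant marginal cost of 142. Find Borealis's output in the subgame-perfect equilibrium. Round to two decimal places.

80.75

Solve by backward induction. Given q_E, the follower Borealis maximises π_B = (465 - q_E - q_B)q_B - 142q_B.
Follower FOC: 323 - q_E - 2q_B = 0, so q_B(q_E) = (323 - q_E)/2.
The leader anticipates this reaction. Substituting into P = 465 - Q gives P = 607/2 - (1/2)q_E, so π_E = (607/2 - (1/2)q_E)q_E - 142q_E.
Leader FOC: 323/2 - q_E = 0, so q_E = 323/2.
Then q_B = (323 - 323/2)/2 = 323/4.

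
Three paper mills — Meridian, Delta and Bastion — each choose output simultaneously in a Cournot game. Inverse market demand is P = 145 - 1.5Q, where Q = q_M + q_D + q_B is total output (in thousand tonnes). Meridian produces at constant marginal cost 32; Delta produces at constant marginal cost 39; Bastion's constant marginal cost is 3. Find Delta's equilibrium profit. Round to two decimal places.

Meridian's profit: π_M = (145 - 1.5Q)q_M - (32q_M). Setting ∂π_M/∂q_M = 0: 113 - 3q_M - (3/2)(q_D + q_B) = 0.
Delta's first-order condition: 106 - 3q_D - (3/2)(q_M + q_B) = 0.
Bastion's profit: π_B = (145 - 1.5Q)q_B - (3q_B). Setting ∂π_B/∂q_B = 0: 142 - 3q_B - (3/2)(q_M + q_D) = 0.
Summing all 3 equations gives 361 − 6Q = 0, hence Q = 361/6.
Back-substituting: q_M = (113 − 361/4)/(3/2) = 91/6, q_D = (106 − 361/4)/(3/2) = 21/2, q_B = (142 − 361/4)/(3/2) = 69/2.
Price P = 145 - (3/2)·(361/6) = 219/4.
Delta's profit: (219/4 - 39)·(21/2) = 1323/8.

165.38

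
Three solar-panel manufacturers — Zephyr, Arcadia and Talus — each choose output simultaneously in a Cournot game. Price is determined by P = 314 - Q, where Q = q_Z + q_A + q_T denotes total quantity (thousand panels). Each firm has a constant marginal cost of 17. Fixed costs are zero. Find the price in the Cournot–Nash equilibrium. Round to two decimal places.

91.25

Each firm earns π_i = (314 - Q)q_i - 17q_i.
First-order condition (treating rivals' output as given): 297 - 2q_i - Σ_{j≠i} q_j = 0.
By symmetry each firm produces the same amount; substituting Σ_{j≠i} q_j = 2q_i yields q_i = 297/4.
Total output Q = 891/4, so price P = 314 - 891/4 = 365/4.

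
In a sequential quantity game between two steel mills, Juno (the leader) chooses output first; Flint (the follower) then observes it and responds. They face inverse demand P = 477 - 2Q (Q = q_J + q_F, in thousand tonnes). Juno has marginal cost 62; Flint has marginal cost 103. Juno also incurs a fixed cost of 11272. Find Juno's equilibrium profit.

The follower Flint best-responds to any q_J: π_F = (477 - 2Q)q_F - 103q_F.
∂π_F/∂q_F = 374 - 2q_J - 4q_F = 0 gives the reaction function q_F = (374 - 2q_J)/4.
The leader anticipates this reaction. Substituting into P = 477 - 2Q gives P = 290 - q_J, so π_J = (290 - q_J)q_J - 62q_J.
Maximising: ∂π_J/∂q_J = 228 - 2q_J = 0, giving q_J = 114.
Then q_F = (374 - 2·114)/4 = 73/2.
Price P = 477 - 2·(301/2) = 176.
Juno's profit: (176 - 62)·114 - 11272 = 1724.

1724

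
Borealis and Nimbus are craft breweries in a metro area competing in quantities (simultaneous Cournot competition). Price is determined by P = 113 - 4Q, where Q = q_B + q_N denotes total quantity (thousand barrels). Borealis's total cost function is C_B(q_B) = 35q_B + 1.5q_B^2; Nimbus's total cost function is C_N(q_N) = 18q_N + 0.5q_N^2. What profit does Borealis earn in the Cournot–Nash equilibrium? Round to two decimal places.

Borealis's profit: π_B = (113 - 4Q)q_B - (35q_B + (3/2)q_B²). Setting ∂π_B/∂q_B = 0: 78 - 11q_B - 4(q_N) = 0.
Nimbus's profit: π_N = (113 - 4Q)q_N - (18q_N + (1/2)q_N²). Setting ∂π_N/∂q_N = 0: 95 - 9q_N - 4(q_B) = 0.
Rearranging gives the reaction functions q_B = (78 - 4q_N)/11 and q_N = (95 - 4q_B)/9.
Substituting one into the other gives q_B = 322/83 and q_N = 733/83.
Price P = 113 - 4·(1055/83) = 62.1566.
Borealis's profit: 62.1566·(322/83) - 35·(322/83) - (3/2)(322/83)² = 82.7786.

82.78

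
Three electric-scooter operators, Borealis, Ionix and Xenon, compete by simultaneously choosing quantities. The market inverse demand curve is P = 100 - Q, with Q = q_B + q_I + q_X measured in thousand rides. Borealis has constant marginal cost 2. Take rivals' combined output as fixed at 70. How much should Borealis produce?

With rivals' combined output fixed at 70, Borealis's profit is π_B = (100 - 70 - q_B)q_B - (2q_B) = (30 - q_B)q_B - (2q_B).
∂π_B/∂q_B = 28 - 2q_B = 0, so q_B = 14.

14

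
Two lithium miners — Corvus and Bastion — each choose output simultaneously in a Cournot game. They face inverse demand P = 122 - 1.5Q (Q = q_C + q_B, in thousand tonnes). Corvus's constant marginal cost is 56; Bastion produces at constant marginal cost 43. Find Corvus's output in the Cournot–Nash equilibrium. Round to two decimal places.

11.78

Corvus's profit: π_C = (122 - 1.5Q)q_C - (56q_C). Setting ∂π_C/∂q_C = 0: 66 - 3q_C - (3/2)(q_B) = 0.
Bastion's first-order condition: 79 - 3q_B - (3/2)(q_C) = 0.
So q_C = (66 - (3/2)q_B)/3 and q_B = (79 - (3/2)q_C)/3.
Substituting one into the other gives q_C = 106/9 and q_B = 184/9.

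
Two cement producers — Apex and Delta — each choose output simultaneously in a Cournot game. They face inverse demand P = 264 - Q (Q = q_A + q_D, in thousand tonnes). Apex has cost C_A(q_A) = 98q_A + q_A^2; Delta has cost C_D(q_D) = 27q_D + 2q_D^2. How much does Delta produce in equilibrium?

34

Apex's profit: π_A = (264 - Q)q_A - (98q_A + q_A²). Setting ∂π_A/∂q_A = 0: 166 - 4q_A - (q_D) = 0.
Delta's profit: π_D = (264 - Q)q_D - (27q_D + 2q_D²). Setting ∂π_D/∂q_D = 0: 237 - 6q_D - (q_A) = 0.
Best responses: q_A = (166 - q_D)/4, q_D = (237 - q_A)/6.
Substituting one into the other gives q_A = 33 and q_D = 34.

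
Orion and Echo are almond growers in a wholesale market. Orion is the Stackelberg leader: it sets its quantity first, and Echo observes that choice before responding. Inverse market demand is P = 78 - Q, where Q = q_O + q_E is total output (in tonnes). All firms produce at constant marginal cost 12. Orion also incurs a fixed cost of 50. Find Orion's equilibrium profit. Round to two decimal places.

Solve by backward induction. Given q_O, the follower Echo maximises π_E = (78 - q_O - q_E)q_E - 12q_E.
Setting the follower's marginal profit to zero, 66 - q_O - 2q_E = 0, i.e. q_E = (66 - q_O)/2.
The leader anticipates this reaction. Substituting into P = 78 - Q gives P = 45 - (1/2)q_O, so π_O = (45 - (1/2)q_O)q_O - 12q_O.
Leader FOC: 33 - q_O = 0, so q_O = 33.
Then q_E = (66 - 33)/2 = 33/2.
Price P = 78 - 99/2 = 57/2.
Orion's profit: (57/2 - 12)·33 - 50 = 989/2.

494.50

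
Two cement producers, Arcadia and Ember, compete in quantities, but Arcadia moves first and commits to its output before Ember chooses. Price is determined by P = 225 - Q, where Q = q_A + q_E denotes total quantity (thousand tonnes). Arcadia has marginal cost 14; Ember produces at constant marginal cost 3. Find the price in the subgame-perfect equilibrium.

64

Solve by backward induction. Given q_A, the follower Ember maximises π_E = (225 - q_A - q_E)q_E - 3q_E.
Setting the follower's marginal profit to zero, 222 - q_A - 2q_E = 0, i.e. q_E = (222 - q_A)/2.
Arcadia substitutes q_E(q_A) into its own profit: π_A = q_A(225 - q_A - (222 - q_A)/2) - 14q_A = (114 - (1/2)q_A)q_A - 14q_A.
The leader's first-order condition 100 - q_A = 0 yields q_A = 100.
Then q_E = (222 - 100)/2 = 61.
Total output Q = 161, so price P = 225 - 161 = 64.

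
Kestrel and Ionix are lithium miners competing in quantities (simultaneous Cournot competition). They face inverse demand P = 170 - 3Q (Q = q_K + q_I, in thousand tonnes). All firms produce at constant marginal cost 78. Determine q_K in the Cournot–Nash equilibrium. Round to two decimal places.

Each firm earns π_i = (170 - 3Q)q_i - 78q_i.
Setting ∂π_i/∂q_i = 0 with rivals' quantities fixed: 92 - 6q_i - 3q_j = 0.
By symmetry each firm produces the same amount; substituting q_j = q_i yields q_i = 92/9.

10.22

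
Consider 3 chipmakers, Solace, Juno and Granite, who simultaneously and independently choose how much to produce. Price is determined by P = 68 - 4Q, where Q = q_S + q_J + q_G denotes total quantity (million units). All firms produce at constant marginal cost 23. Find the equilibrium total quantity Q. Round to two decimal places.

8.44

Each firm earns π_i = (68 - 4Q)q_i - 23q_i.
First-order condition (treating rivals' output as given): 45 - 8q_i - 4·Σ_{j≠i} q_j = 0.
By symmetry each firm produces the same amount; substituting Σ_{j≠i} q_j = 2q_i yields q_i = 45/16.
Total output Q = 45/16 + 45/16 + 45/16 = 135/16.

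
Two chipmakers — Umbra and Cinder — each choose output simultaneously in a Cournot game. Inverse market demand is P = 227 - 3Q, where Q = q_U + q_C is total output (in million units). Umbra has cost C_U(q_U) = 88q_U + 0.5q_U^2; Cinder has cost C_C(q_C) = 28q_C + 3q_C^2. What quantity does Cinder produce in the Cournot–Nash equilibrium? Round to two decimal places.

13.01

Umbra's profit: π_U = (227 - 3Q)q_U - (88q_U + (1/2)q_U²). Setting ∂π_U/∂q_U = 0: 139 - 7q_U - 3(q_C) = 0.
Cinder's first-order condition: 199 - 12q_C - 3(q_U) = 0.
Rearranging gives the reaction functions q_U = (139 - 3q_C)/7 and q_C = (199 - 3q_U)/12.
Solving the pair: q_U = 357/25, q_C = 976/75.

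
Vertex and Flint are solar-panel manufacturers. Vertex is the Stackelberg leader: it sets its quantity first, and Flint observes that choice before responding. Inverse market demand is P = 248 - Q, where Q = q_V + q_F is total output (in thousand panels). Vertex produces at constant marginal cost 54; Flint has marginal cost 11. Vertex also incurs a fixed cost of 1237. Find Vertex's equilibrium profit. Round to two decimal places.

The follower Flint best-responds to any q_V: π_F = (248 - Q)q_F - 11q_F.
Setting the follower's marginal profit to zero, 237 - q_V - 2q_F = 0, i.e. q_F = (237 - q_V)/2.
The leader anticipates this reaction. Substituting into P = 248 - Q gives P = 259/2 - (1/2)q_V, so π_V = (259/2 - (1/2)q_V)q_V - 54q_V.
Leader FOC: 151/2 - q_V = 0, so q_V = 151/2.
Then q_F = (237 - 151/2)/2 = 323/4.
Price P = 248 - 625/4 = 367/4.
Vertex's profit: (367/4 - 54)·(151/2) - 1237 = 1613.1250.

1613.13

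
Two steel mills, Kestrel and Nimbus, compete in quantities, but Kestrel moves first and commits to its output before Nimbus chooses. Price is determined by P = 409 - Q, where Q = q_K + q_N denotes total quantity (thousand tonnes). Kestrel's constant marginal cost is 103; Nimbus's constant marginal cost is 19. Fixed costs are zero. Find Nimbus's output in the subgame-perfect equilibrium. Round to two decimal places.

139.50

The follower Nimbus best-responds to any q_K: π_N = (409 - Q)q_N - 19q_N.
Setting the follower's marginal profit to zero, 390 - q_K - 2q_N = 0, i.e. q_N = (390 - q_K)/2.
The leader anticipates this reaction. Substituting into P = 409 - Q gives P = 214 - (1/2)q_K, so π_K = (214 - (1/2)q_K)q_K - 103q_K.
The leader's first-order condition 111 - q_K = 0 yields q_K = 111.
Then q_N = (390 - 111)/2 = 279/2.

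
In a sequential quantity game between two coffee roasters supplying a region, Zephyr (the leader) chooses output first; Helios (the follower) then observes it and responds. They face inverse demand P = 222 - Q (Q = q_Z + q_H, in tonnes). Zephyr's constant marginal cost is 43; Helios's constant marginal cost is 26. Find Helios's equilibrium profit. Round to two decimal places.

3306.25

Solve by backward induction. Given q_Z, the follower Helios maximises π_H = (222 - q_Z - q_H)q_H - 26q_H.
Setting the follower's marginal profit to zero, 196 - q_Z - 2q_H = 0, i.e. q_H = (196 - q_Z)/2.
Zephyr substitutes q_H(q_Z) into its own profit: π_Z = q_Z(222 - q_Z - (196 - q_Z)/2) - 43q_Z = (124 - (1/2)q_Z)q_Z - 43q_Z.
Maximising: ∂π_Z/∂q_Z = 81 - q_Z = 0, giving q_Z = 81.
Then q_H = (196 - 81)/2 = 115/2.
Price P = 222 - 277/2 = 167/2.
Helios's profit: (167/2 - 26)·(115/2) = 3306.2500.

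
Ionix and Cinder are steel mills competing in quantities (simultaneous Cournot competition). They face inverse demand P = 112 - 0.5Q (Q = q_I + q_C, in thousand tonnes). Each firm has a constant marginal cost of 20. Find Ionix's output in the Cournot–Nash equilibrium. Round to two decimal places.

61.33

Each firm earns π_i = (112 - 0.5Q)q_i - 20q_i.
First-order condition (treating rivals' output as given): 92 - q_i - (1/2)q_j = 0.
By symmetry each firm produces the same amount; substituting q_j = q_i yields q_i = 92/(3/2) = 184/3.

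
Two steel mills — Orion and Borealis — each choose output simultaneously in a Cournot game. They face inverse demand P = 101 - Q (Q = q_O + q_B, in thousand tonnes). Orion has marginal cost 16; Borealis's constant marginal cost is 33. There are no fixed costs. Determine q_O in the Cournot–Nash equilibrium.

Orion's profit: π_O = (101 - Q)q_O - (16q_O). Setting ∂π_O/∂q_O = 0: 85 - 2q_O - (q_B) = 0.
Borealis's profit: π_B = (101 - Q)q_B - (33q_B). Setting ∂π_B/∂q_B = 0: 68 - 2q_B - (q_O) = 0.
Best responses: q_O = (85 - q_B)/2, q_B = (68 - q_O)/2.
Substituting one into the other gives q_O = 34 and q_B = 17.

34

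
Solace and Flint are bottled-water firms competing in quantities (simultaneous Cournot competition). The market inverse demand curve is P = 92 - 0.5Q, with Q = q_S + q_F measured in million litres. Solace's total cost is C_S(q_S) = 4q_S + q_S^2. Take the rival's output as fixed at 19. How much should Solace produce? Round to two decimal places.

26.17

With the rival's output fixed at 19, Solace's profit is π_S = (92 - (1/2)·19 - (1/2)q_S)q_S - (4q_S + q_S²) = (165/2 - (1/2)q_S)q_S - (4q_S + q_S²).
∂π_S/∂q_S = 157/2 - 3q_S = 0, so q_S = 157/6.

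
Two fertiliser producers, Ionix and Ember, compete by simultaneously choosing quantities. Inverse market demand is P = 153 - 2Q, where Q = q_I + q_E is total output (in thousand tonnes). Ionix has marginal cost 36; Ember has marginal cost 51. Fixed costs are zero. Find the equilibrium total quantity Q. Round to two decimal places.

Ionix's profit: π_I = (153 - 2Q)q_I - (36q_I). Setting ∂π_I/∂q_I = 0: 117 - 4q_I - 2(q_E) = 0.
Ember's first-order condition: 102 - 4q_E - 2(q_I) = 0.
So q_I = (117 - 2q_E)/4 and q_E = (102 - 2q_I)/4.
Solving the pair: q_I = 22, q_E = 29/2.
Total output Q = 22 + 29/2 = 73/2.

36.50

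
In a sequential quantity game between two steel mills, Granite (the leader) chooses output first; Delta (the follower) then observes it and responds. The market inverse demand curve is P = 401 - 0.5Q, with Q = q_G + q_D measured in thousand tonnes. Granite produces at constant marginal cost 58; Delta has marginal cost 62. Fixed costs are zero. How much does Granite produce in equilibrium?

Solve by backward induction. Given q_G, the follower Delta maximises π_D = (401 - (1/2)q_G - (1/2)q_D)q_D - 62q_D.
Setting the follower's marginal profit to zero, 339 - (1/2)q_G - q_D = 0, i.e. q_D = (339 - (1/2)q_G).
Granite substitutes q_D(q_G) into its own profit: π_G = q_G(401 - (1/2)q_G - (339 - (1/2)q_G)/2) - 58q_G = (463/2 - (1/4)q_G)q_G - 58q_G.
The leader's first-order condition 347/2 - (1/2)q_G = 0 yields q_G = 347.
Then q_D = (339 - (1/2)·347) = 331/2.

347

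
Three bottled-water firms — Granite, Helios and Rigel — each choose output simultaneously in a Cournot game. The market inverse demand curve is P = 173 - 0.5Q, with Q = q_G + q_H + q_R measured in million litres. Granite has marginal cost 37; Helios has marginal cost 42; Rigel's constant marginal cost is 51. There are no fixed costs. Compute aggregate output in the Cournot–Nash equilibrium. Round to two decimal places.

194.50

Granite's profit: π_G = (173 - 0.5Q)q_G - (37q_G). Setting ∂π_G/∂q_G = 0: 136 - q_G - (1/2)(q_H + q_R) = 0.
Helios's profit: π_H = (173 - 0.5Q)q_H - (42q_H). Setting ∂π_H/∂q_H = 0: 131 - q_H - (1/2)(q_G + q_R) = 0.
Rigel's profit: π_R = (173 - 0.5Q)q_R - (51q_R). Setting ∂π_R/∂q_R = 0: 122 - q_R - (1/2)(q_G + q_H) = 0.
Adding the 3 conditions: 389 − Q − Q = 0, i.e. Q = 389/2.
Back-substituting: q_G = (136 − 389/4)/(1/2) = 155/2, q_H = (131 − 389/4)/(1/2) = 135/2, q_R = (122 − 389/4)/(1/2) = 99/2.
Total output Q = 155/2 + 135/2 + 99/2 = 389/2.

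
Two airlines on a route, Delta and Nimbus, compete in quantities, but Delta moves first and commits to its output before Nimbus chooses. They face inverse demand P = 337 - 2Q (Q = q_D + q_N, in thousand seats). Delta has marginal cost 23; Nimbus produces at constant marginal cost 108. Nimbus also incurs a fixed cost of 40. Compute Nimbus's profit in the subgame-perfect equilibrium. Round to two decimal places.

Solve by backward induction. Given q_D, the follower Nimbus maximises π_N = (337 - 2q_D - 2q_N)q_N - 108q_N.
Follower FOC: 229 - 2q_D - 4q_N = 0, so q_N(q_D) = (229 - 2q_D)/4.
The leader anticipates this reaction. Substituting into P = 337 - 2Q gives P = 445/2 - q_D, so π_D = (445/2 - q_D)q_D - 23q_D.
The leader's first-order condition 399/2 - 2q_D = 0 yields q_D = 399/4.
Then q_N = (229 - 2·(399/4))/4 = 59/8.
Price P = 337 - 2·(857/8) = 491/4.
Nimbus's profit: (491/4 - 108)·(59/8) - 40 = 68.7813.

68.78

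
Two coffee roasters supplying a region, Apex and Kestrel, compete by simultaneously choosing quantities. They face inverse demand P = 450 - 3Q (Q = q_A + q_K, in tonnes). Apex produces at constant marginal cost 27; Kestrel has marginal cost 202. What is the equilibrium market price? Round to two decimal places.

Apex's profit: π_A = (450 - 3Q)q_A - (27q_A). Setting ∂π_A/∂q_A = 0: 423 - 6q_A - 3(q_K) = 0.
Kestrel's profit: π_K = (450 - 3Q)q_K - (202q_K). Setting ∂π_K/∂q_K = 0: 248 - 6q_K - 3(q_A) = 0.
So q_A = (423 - 3q_K)/6 and q_K = (248 - 3q_A)/6.
Substituting one into the other gives q_A = 598/9 and q_K = 73/9.
Total output Q = 671/9, so price P = 450 - 3·(671/9) = 679/3.

226.33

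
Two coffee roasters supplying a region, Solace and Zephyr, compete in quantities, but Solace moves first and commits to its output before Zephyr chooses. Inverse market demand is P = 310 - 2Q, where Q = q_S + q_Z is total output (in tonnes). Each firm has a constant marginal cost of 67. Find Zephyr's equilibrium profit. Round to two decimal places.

Solve by backward induction. Given q_S, the follower Zephyr maximises π_Z = (310 - 2q_S - 2q_Z)q_Z - 67q_Z.
Setting the follower's marginal profit to zero, 243 - 2q_S - 4q_Z = 0, i.e. q_Z = (243 - 2q_S)/4.
Solace substitutes q_Z(q_S) into its own profit: π_S = q_S(310 - 2q_S - (243 - 2q_S)/2) - 67q_S = (377/2 - q_S)q_S - 67q_S.
Maximising: ∂π_S/∂q_S = 243/2 - 2q_S = 0, giving q_S = 243/4.
Then q_Z = (243 - 2·(243/4))/4 = 243/8.
Price P = 310 - 2·(729/8) = 511/4.
Zephyr's profit: (511/4 - 67)·(243/8) = 1845.2813.

1845.28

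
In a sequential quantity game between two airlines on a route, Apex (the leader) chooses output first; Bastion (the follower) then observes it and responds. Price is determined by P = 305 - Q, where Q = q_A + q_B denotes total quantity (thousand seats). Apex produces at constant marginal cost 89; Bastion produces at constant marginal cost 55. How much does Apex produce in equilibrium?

91

Solve by backward induction. Given q_A, the follower Bastion maximises π_B = (305 - q_A - q_B)q_B - 55q_B.
∂π_B/∂q_B = 250 - q_A - 2q_B = 0 gives the reaction function q_B = (250 - q_A)/2.
Apex substitutes q_B(q_A) into its own profit: π_A = q_A(305 - q_A - (250 - q_A)/2) - 89q_A = (180 - (1/2)q_A)q_A - 89q_A.
Maximising: ∂π_A/∂q_A = 91 - q_A = 0, giving q_A = 91.
Then q_B = (250 - 91)/2 = 159/2.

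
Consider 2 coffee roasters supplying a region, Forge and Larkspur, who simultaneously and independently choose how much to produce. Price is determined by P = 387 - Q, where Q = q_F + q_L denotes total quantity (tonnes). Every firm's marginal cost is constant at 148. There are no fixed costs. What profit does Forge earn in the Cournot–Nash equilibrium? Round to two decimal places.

6346.78

Each firm earns π_i = (387 - Q)q_i - 148q_i.
First-order condition (treating rivals' output as given): 239 - 2q_i - q_j = 0.
By symmetry each firm produces the same amount; substituting q_j = q_i yields q_i = 239/3.
Price P = 387 - 478/3 = 683/3.
Forge's profit: (683/3 - 148)·(239/3) = 6346.7778.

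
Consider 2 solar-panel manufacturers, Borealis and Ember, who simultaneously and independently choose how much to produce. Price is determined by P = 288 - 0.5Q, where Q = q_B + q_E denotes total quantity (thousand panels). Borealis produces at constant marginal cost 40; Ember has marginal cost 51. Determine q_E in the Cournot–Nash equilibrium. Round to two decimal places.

Borealis's profit: π_B = (288 - 0.5Q)q_B - (40q_B). Setting ∂π_B/∂q_B = 0: 248 - q_B - (1/2)(q_E) = 0.
Ember's profit: π_E = (288 - 0.5Q)q_E - (51q_E). Setting ∂π_E/∂q_E = 0: 237 - q_E - (1/2)(q_B) = 0.
Rearranging gives the reaction functions q_B = (248 - (1/2)q_E) and q_E = (237 - (1/2)q_B).
Substituting one into the other gives q_B = 518/3 and q_E = 452/3.

150.67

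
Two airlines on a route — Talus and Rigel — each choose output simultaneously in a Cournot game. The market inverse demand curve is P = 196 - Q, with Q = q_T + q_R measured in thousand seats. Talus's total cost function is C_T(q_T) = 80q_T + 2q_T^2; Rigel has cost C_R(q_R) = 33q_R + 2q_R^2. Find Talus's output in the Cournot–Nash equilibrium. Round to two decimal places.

15.23

Talus's profit: π_T = (196 - Q)q_T - (80q_T + 2q_T²). Setting ∂π_T/∂q_T = 0: 116 - 6q_T - (q_R) = 0.
Rigel's profit: π_R = (196 - Q)q_R - (33q_R + 2q_R²). Setting ∂π_R/∂q_R = 0: 163 - 6q_R - (q_T) = 0.
Best responses: q_T = (116 - q_R)/6, q_R = (163 - q_T)/6.
Solving the pair: q_T = 533/35, q_R = 862/35.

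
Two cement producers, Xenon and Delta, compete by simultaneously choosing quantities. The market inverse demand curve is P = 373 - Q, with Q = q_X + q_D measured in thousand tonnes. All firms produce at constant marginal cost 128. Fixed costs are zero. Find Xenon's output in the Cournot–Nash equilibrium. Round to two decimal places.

Each firm earns π_i = (373 - Q)q_i - 128q_i.
First-order condition (treating rivals' output as given): 245 - 2q_i - q_j = 0.
By symmetry each firm produces the same amount; substituting q_j = q_i yields q_i = 245/3.

81.67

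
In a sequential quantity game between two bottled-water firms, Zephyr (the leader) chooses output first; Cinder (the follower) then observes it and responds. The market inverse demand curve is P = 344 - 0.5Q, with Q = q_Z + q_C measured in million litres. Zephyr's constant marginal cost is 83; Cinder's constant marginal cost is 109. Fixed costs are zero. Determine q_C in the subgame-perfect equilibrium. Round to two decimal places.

91.50

Solve by backward induction. Given q_Z, the follower Cinder maximises π_C = (344 - (1/2)q_Z - (1/2)q_C)q_C - 109q_C.
Setting the follower's marginal profit to zero, 235 - (1/2)q_Z - q_C = 0, i.e. q_C = (235 - (1/2)q_Z).
The leader anticipates this reaction. Substituting into P = 344 - 0.5Q gives P = 453/2 - (1/4)q_Z, so π_Z = (453/2 - (1/4)q_Z)q_Z - 83q_Z.
The leader's first-order condition 287/2 - (1/2)q_Z = 0 yields q_Z = 287.
Then q_C = (235 - (1/2)·287) = 183/2.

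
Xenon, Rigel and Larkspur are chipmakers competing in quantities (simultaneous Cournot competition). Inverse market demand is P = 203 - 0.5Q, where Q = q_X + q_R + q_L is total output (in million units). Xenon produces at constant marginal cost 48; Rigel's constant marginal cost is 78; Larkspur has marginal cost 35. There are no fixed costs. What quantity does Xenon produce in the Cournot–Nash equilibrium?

86

Xenon's profit: π_X = (203 - 0.5Q)q_X - (48q_X). Setting ∂π_X/∂q_X = 0: 155 - q_X - (1/2)(q_R + q_L) = 0.
Rigel's first-order condition: 125 - q_R - (1/2)(q_X + q_L) = 0.
Larkspur's first-order condition: 168 - q_L - (1/2)(q_X + q_R) = 0.
Summing all 3 equations gives 448 − 2Q = 0, hence Q = 224.
Back-substituting: q_X = (155 − 112)/(1/2) = 86, q_R = (125 − 112)/(1/2) = 26, q_L = (168 − 112)/(1/2) = 112.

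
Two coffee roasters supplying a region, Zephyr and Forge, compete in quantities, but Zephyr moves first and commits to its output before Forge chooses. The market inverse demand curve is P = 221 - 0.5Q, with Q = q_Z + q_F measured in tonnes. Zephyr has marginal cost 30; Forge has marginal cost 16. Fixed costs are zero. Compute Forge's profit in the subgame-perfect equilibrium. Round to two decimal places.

6786.13

Solve by backward induction. Given q_Z, the follower Forge maximises π_F = (221 - (1/2)q_Z - (1/2)q_F)q_F - 16q_F.
Setting the follower's marginal profit to zero, 205 - (1/2)q_Z - q_F = 0, i.e. q_F = (205 - (1/2)q_Z).
Zephyr substitutes q_F(q_Z) into its own profit: π_Z = q_Z(221 - (1/2)q_Z - (205 - (1/2)q_Z)/2) - 30q_Z = (237/2 - (1/4)q_Z)q_Z - 30q_Z.
Leader FOC: 177/2 - (1/2)q_Z = 0, so q_Z = 177.
Then q_F = (205 - (1/2)·177) = 233/2.
Price P = 221 - (1/2)·(587/2) = 297/4.
Forge's profit: (297/4 - 16)·(233/2) = 6786.1250.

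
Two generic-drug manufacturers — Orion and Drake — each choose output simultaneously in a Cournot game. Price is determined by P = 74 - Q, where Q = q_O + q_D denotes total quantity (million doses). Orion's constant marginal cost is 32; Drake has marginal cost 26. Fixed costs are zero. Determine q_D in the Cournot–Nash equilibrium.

18

Orion's profit: π_O = (74 - Q)q_O - (32q_O). Setting ∂π_O/∂q_O = 0: 42 - 2q_O - (q_D) = 0.
Drake's first-order condition: 48 - 2q_D - (q_O) = 0.
Best responses: q_O = (42 - q_D)/2, q_D = (48 - q_O)/2.
Solving the pair: q_O = 12, q_D = 18.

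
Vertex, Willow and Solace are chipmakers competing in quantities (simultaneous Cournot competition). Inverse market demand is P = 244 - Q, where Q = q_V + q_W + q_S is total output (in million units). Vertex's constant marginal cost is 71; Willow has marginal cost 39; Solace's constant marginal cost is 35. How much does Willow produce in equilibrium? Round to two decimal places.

58.25

Vertex's profit: π_V = (244 - Q)q_V - (71q_V). Setting ∂π_V/∂q_V = 0: 173 - 2q_V - (q_W + q_S) = 0.
Willow's profit: π_W = (244 - Q)q_W - (39q_W). Setting ∂π_W/∂q_W = 0: 205 - 2q_W - (q_V + q_S) = 0.
Solace's first-order condition: 209 - 2q_S - (q_V + q_W) = 0.
Adding the 3 first-order conditions: 587 − 4Q = 0, so Q = 587/4.
Back-substituting: q_V = (173 − 587/4) = 105/4, q_W = (205 − 587/4) = 233/4, q_S = (209 − 587/4) = 249/4.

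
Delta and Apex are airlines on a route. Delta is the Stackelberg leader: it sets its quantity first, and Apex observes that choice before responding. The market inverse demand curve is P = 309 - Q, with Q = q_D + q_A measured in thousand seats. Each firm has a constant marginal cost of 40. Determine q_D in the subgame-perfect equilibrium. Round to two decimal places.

Solve by backward induction. Given q_D, the follower Apex maximises π_A = (309 - q_D - q_A)q_A - 40q_A.
Follower FOC: 269 - q_D - 2q_A = 0, so q_A(q_D) = (269 - q_D)/2.
The leader anticipates this reaction. Substituting into P = 309 - Q gives P = 349/2 - (1/2)q_D, so π_D = (349/2 - (1/2)q_D)q_D - 40q_D.
Leader FOC: 269/2 - q_D = 0, so q_D = 269/2.
Then q_A = (269 - 269/2)/2 = 269/4.

134.50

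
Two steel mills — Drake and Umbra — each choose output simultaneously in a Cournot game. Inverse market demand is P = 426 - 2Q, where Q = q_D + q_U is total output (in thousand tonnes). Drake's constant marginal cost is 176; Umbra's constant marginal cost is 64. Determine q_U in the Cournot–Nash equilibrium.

79

Drake's profit: π_D = (426 - 2Q)q_D - (176q_D). Setting ∂π_D/∂q_D = 0: 250 - 4q_D - 2(q_U) = 0.
Umbra's first-order condition: 362 - 4q_U - 2(q_D) = 0.
Best responses: q_D = (250 - 2q_U)/4, q_U = (362 - 2q_D)/4.
Substituting one into the other gives q_D = 23 and q_U = 79.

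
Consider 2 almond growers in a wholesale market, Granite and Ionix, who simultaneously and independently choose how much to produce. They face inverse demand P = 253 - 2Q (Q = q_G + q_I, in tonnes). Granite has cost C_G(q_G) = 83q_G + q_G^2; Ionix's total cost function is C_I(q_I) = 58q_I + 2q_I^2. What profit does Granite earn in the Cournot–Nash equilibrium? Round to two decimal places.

1458.01

Granite's profit: π_G = (253 - 2Q)q_G - (83q_G + q_G²). Setting ∂π_G/∂q_G = 0: 170 - 6q_G - 2(q_I) = 0.
Ionix's profit: π_I = (253 - 2Q)q_I - (58q_I + 2q_I²). Setting ∂π_I/∂q_I = 0: 195 - 8q_I - 2(q_G) = 0.
Best responses: q_G = (170 - 2q_I)/6, q_I = (195 - 2q_G)/8.
Solving the pair: q_G = 485/22, q_I = 415/22.
Price P = 253 - 2·(450/11) = 1883/11.
Granite's profit: (1883/11)·(485/22) - 83·(485/22) - (485/22)² = 1458.0062.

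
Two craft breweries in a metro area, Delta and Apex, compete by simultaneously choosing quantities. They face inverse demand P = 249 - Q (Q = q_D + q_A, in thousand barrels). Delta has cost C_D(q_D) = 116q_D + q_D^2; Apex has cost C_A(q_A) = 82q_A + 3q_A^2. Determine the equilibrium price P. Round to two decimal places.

Delta's profit: π_D = (249 - Q)q_D - (116q_D + q_D²). Setting ∂π_D/∂q_D = 0: 133 - 4q_D - (q_A) = 0.
Apex's first-order condition: 167 - 8q_A - (q_D) = 0.
Rearranging gives the reaction functions q_D = (133 - q_A)/4 and q_A = (167 - q_D)/8.
Substituting one into the other gives q_D = 897/31 and q_A = 535/31.
Total output Q = 1432/31, so price P = 249 - 1432/31 = 202.8065.

202.81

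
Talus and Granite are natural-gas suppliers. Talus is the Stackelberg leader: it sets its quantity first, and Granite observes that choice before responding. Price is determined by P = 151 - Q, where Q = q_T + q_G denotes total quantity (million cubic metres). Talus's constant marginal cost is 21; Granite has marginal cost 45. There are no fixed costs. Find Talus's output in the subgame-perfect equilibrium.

77

The follower Granite best-responds to any q_T: π_G = (151 - Q)q_G - 45q_G.
Follower FOC: 106 - q_T - 2q_G = 0, so q_G(q_T) = (106 - q_T)/2.
Talus substitutes q_G(q_T) into its own profit: π_T = q_T(151 - q_T - (106 - q_T)/2) - 21q_T = (98 - (1/2)q_T)q_T - 21q_T.
Leader FOC: 77 - q_T = 0, so q_T = 77.
Then q_G = (106 - 77)/2 = 29/2.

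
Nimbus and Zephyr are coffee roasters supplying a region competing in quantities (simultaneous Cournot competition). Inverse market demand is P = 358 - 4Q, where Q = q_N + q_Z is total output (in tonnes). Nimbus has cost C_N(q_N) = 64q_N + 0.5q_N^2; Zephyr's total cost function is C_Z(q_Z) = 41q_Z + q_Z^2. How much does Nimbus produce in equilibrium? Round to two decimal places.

Nimbus's profit: π_N = (358 - 4Q)q_N - (64q_N + (1/2)q_N²). Setting ∂π_N/∂q_N = 0: 294 - 9q_N - 4(q_Z) = 0.
Zephyr's profit: π_Z = (358 - 4Q)q_Z - (41q_Z + q_Z²). Setting ∂π_Z/∂q_Z = 0: 317 - 10q_Z - 4(q_N) = 0.
So q_N = (294 - 4q_Z)/9 and q_Z = (317 - 4q_N)/10.
Substituting one into the other gives q_N = 836/37 and q_Z = 1677/74.

22.59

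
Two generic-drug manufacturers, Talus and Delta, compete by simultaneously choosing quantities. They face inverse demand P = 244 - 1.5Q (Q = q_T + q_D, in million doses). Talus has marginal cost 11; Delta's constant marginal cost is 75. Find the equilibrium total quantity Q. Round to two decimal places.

Talus's profit: π_T = (244 - 1.5Q)q_T - (11q_T). Setting ∂π_T/∂q_T = 0: 233 - 3q_T - (3/2)(q_D) = 0.
Delta's first-order condition: 169 - 3q_D - (3/2)(q_T) = 0.
So q_T = (233 - (3/2)q_D)/3 and q_D = (169 - (3/2)q_T)/3.
Solving the pair: q_T = 66, q_D = 70/3.
Total output Q = 66 + 70/3 = 268/3.

89.33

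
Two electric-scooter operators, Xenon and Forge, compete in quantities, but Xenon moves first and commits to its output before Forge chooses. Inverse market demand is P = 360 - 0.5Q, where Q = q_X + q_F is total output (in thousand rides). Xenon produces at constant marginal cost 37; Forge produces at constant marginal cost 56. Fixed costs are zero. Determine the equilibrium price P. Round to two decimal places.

The follower Forge best-responds to any q_X: π_F = (360 - 0.5Q)q_F - 56q_F.
Setting the follower's marginal profit to zero, 304 - (1/2)q_X - q_F = 0, i.e. q_F = (304 - (1/2)q_X).
The leader anticipates this reaction. Substituting into P = 360 - 0.5Q gives P = 208 - (1/4)q_X, so π_X = (208 - (1/4)q_X)q_X - 37q_X.
Maximising: ∂π_X/∂q_X = 171 - (1/2)q_X = 0, giving q_X = 342.
Then q_F = (304 - (1/2)·342) = 133.
Total output Q = 475, so price P = 360 - (1/2)·475 = 245/2.

122.50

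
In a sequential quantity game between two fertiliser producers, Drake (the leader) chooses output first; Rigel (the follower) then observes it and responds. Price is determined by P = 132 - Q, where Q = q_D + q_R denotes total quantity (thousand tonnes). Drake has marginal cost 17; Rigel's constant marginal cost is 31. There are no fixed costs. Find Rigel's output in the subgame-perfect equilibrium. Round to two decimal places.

The follower Rigel best-responds to any q_D: π_R = (132 - Q)q_R - 31q_R.
∂π_R/∂q_R = 101 - q_D - 2q_R = 0 gives the reaction function q_R = (101 - q_D)/2.
The leader anticipates this reaction. Substituting into P = 132 - Q gives P = 163/2 - (1/2)q_D, so π_D = (163/2 - (1/2)q_D)q_D - 17q_D.
Leader FOC: 129/2 - q_D = 0, so q_D = 129/2.
Then q_R = (101 - 129/2)/2 = 73/4.

18.25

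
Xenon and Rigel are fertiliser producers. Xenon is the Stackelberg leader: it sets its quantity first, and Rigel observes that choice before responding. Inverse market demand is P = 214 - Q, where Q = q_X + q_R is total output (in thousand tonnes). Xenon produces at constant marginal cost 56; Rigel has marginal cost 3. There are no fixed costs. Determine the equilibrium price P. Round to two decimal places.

82.25

Solve by backward induction. Given q_X, the follower Rigel maximises π_R = (214 - q_X - q_R)q_R - 3q_R.
Setting the follower's marginal profit to zero, 211 - q_X - 2q_R = 0, i.e. q_R = (211 - q_X)/2.
Xenon substitutes q_R(q_X) into its own profit: π_X = q_X(214 - q_X - (211 - q_X)/2) - 56q_X = (217/2 - (1/2)q_X)q_X - 56q_X.
The leader's first-order condition 105/2 - q_X = 0 yields q_X = 105/2.
Then q_R = (211 - 105/2)/2 = 317/4.
Total output Q = 527/4, so price P = 214 - 527/4 = 329/4.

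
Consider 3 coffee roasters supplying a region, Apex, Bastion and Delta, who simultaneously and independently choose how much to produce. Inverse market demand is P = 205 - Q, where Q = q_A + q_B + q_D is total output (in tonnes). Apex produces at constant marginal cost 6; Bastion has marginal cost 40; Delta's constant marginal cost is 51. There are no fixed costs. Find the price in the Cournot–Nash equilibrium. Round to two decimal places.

Apex's profit: π_A = (205 - Q)q_A - (6q_A). Setting ∂π_A/∂q_A = 0: 199 - 2q_A - (q_B + q_D) = 0.
Bastion's first-order condition: 165 - 2q_B - (q_A + q_D) = 0.
Delta's first-order condition: 154 - 2q_D - (q_A + q_B) = 0.
Summing all 3 equations gives 518 − 4Q = 0, hence Q = 259/2.
Back-substituting: q_A = (199 − 259/2) = 139/2, q_B = (165 − 259/2) = 71/2, q_D = (154 − 259/2) = 49/2.
Total output Q = 259/2, so price P = 205 - 259/2 = 151/2.

75.50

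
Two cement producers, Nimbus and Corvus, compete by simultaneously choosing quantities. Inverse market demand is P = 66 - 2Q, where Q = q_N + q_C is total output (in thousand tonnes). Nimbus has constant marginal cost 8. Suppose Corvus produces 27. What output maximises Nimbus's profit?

1

With the rival's output fixed at 27, Nimbus's profit is π_N = (66 - 2·27 - 2q_N)q_N - (8q_N) = (12 - 2q_N)q_N - (8q_N).
∂π_N/∂q_N = 4 - 4q_N = 0, so q_N = 1.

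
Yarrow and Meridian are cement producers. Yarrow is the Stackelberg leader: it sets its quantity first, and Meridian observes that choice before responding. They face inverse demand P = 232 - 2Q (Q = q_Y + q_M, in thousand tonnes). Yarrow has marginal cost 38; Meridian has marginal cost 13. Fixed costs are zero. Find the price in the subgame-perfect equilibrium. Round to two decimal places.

Solve by backward induction. Given q_Y, the follower Meridian maximises π_M = (232 - 2q_Y - 2q_M)q_M - 13q_M.
Setting the follower's marginal profit to zero, 219 - 2q_Y - 4q_M = 0, i.e. q_M = (219 - 2q_Y)/4.
Yarrow substitutes q_M(q_Y) into its own profit: π_Y = q_Y(232 - 2q_Y - (219 - 2q_Y)/2) - 38q_Y = (245/2 - q_Y)q_Y - 38q_Y.
Leader FOC: 169/2 - 2q_Y = 0, so q_Y = 169/4.
Then q_M = (219 - 2·(169/4))/4 = 269/8.
Total output Q = 607/8, so price P = 232 - 2·(607/8) = 321/4.

80.25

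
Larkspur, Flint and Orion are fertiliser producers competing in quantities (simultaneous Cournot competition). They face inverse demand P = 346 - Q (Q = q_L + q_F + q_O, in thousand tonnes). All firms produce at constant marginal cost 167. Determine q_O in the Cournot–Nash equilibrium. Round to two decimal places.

44.75

Each firm earns π_i = (346 - Q)q_i - 167q_i.
Setting ∂π_i/∂q_i = 0 with rivals' quantities fixed: 179 - 2q_i - Σ_{j≠i} q_j = 0.
With identical firms every q_j equals q_i, so Σ_{j≠i} q_j = 2q_i and 179 = 4q_i, giving q_i = 179/4.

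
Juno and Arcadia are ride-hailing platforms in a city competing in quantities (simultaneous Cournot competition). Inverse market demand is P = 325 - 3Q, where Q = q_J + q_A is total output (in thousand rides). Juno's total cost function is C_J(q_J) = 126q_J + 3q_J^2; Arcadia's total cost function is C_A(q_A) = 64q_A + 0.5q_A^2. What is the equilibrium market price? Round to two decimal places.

199.20

Juno's profit: π_J = (325 - 3Q)q_J - (126q_J + 3q_J²). Setting ∂π_J/∂q_J = 0: 199 - 12q_J - 3(q_A) = 0.
Arcadia's first-order condition: 261 - 7q_A - 3(q_J) = 0.
So q_J = (199 - 3q_A)/12 and q_A = (261 - 3q_J)/7.
Substituting one into the other gives q_J = 122/15 and q_A = 169/5.
Total output Q = 629/15, so price P = 325 - 3·(629/15) = 996/5.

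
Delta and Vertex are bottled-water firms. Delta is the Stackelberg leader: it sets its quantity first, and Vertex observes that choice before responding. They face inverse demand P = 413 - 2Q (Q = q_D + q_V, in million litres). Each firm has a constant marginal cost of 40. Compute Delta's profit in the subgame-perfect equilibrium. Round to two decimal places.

8695.56

Solve by backward induction. Given q_D, the follower Vertex maximises π_V = (413 - 2q_D - 2q_V)q_V - 40q_V.
Setting the follower's marginal profit to zero, 373 - 2q_D - 4q_V = 0, i.e. q_V = (373 - 2q_D)/4.
Delta substitutes q_V(q_D) into its own profit: π_D = q_D(413 - 2q_D - (373 - 2q_D)/2) - 40q_D = (453/2 - q_D)q_D - 40q_D.
Leader FOC: 373/2 - 2q_D = 0, so q_D = 373/4.
Then q_V = (373 - 2·(373/4))/4 = 373/8.
Price P = 413 - 2·(1119/8) = 533/4.
Delta's profit: (533/4 - 40)·(373/4) = 8695.5625.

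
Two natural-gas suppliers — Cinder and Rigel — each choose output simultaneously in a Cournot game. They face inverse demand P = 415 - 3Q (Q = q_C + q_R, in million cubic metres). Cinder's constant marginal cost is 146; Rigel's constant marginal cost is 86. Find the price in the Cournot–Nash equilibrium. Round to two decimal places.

Cinder's profit: π_C = (415 - 3Q)q_C - (146q_C). Setting ∂π_C/∂q_C = 0: 269 - 6q_C - 3(q_R) = 0.
Rigel's profit: π_R = (415 - 3Q)q_R - (86q_R). Setting ∂π_R/∂q_R = 0: 329 - 6q_R - 3(q_C) = 0.
So q_C = (269 - 3q_R)/6 and q_R = (329 - 3q_C)/6.
Solving the pair: q_C = 209/9, q_R = 389/9.
Total output Q = 598/9, so price P = 415 - 3·(598/9) = 647/3.

215.67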